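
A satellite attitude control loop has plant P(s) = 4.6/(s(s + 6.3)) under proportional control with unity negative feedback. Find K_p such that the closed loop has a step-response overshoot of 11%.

K_p = 6.53

From %OS = 100·exp(−πζ/√(1−ζ²)) = 11%, ζ = −ln(0.11)/√(π²+ln²(0.11)) = 0.5749.
Characteristic equation s² + 6.3s + 4.6K_p = 0 gives ζ = 6.3/(2√(4.6K_p)).
Setting ζ = 0.5749: √(4.6K_p) = 6.3/(2·0.5749) = 5.479, so K_p = 30.02/4.6 = 6.53.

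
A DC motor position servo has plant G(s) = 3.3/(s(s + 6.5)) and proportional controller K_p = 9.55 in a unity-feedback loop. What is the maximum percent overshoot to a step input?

10.7%

From 1 + K_pG(s) = 0: s² + 6.5s + 31.52 = 0 ⇒ ω_n = 5.614, ζ = 0.5789.
%OS = 100·exp(−πζ/√(1−ζ²)) = 100·exp(−π·0.5789/√0.6648) = 10.7%.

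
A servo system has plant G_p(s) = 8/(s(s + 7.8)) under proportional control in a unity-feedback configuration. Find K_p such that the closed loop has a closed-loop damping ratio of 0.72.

Closed-loop characteristic equation: s² + 7.8s + K_p·8 = 0.
So ω_n = √(8K_p) and 2ζω_n = 7.8, giving ζ = 7.8/(2√(8K_p)).
Setting ζ = 0.72: √(8K_p) = 7.8/(2·0.72) = 5.417, so K_p = 29.34/8 = 3.67.

K_p = 3.67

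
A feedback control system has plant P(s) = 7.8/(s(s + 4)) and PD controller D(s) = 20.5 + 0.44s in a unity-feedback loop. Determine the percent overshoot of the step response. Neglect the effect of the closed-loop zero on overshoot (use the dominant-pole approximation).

Forward path: (20.5 + 0.44s)·7.8/(s(s+4)). The closed-loop characteristic equation is s² + (4 + 7.8·0.44)s + 7.8·20.5 = 0.
That is s² + 7.432s + 159.9 = 0, so ω_n = 12.65 rad/s and ζ = 7.432/(2·12.65) = 0.2939.
%OS = 100·exp(−πζ/√(1−ζ²)) = 38.1%.

38.1%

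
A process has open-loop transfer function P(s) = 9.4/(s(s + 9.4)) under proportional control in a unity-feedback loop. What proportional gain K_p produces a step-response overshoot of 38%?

K_p = 27.1

From %OS = 100·exp(−πζ/√(1−ζ²)) = 38%, ζ = −ln(0.38)/√(π²+ln²(0.38)) = 0.2943.
Characteristic equation s² + 9.4s + 9.4K_p = 0 gives ζ = 9.4/(2√(9.4K_p)).
Setting ζ = 0.2943: √(9.4K_p) = 9.4/(2·0.2943) = 15.97, so K_p = 255/9.4 = 27.1.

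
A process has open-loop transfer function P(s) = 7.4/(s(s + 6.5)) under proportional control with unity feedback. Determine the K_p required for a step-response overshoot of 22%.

From %OS = 100·exp(−πζ/√(1−ζ²)) = 22%, ζ = −ln(0.22)/√(π²+ln²(0.22)) = 0.4342.
Characteristic equation s² + 6.5s + 7.4K_p = 0 gives ζ = 6.5/(2√(7.4K_p)).
Setting ζ = 0.4342: √(7.4K_p) = 6.5/(2·0.4342) = 7.486, so K_p = 56.03/7.4 = 7.57.

K_p = 7.57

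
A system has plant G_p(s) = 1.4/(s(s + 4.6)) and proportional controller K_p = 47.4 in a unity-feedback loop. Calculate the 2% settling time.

T_s ≈ 1.74 s

The closed-loop denominator s² + 4.6s + 66.36 gives ω_n = √66.36 = 8.146 and ζ = 4.6/(2ω_n) = 0.2823.
2% settling time T_s ≈ 4/(ζω_n) = 4/2.3 = 1.74 s.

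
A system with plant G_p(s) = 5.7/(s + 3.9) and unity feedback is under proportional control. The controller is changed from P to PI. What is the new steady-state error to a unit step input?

Adding integral action puts a pole at s = 0 in the forward path, raising the system type to 1; a type-1 loop has zero steady-state error to a step.

0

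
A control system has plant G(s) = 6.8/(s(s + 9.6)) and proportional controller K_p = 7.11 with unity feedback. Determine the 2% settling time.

T_s ≈ 0.833 s

The closed-loop denominator s² + 9.6s + 48.35 gives ω_n = √48.35 = 6.953 and ζ = 9.6/(2ω_n) = 0.6903.
2% settling time T_s ≈ 4/(ζω_n) = 4/4.8 = 0.833 s.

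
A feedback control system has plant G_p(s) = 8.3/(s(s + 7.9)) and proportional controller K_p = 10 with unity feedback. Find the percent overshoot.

22.1%

From 1 + K_pG_p(s) = 0: s² + 7.9s + 83 = 0 ⇒ ω_n = 9.11, ζ = 0.4336.
%OS = 100·exp(−πζ/√(1−ζ²)) = 100·exp(−π·0.4336/√0.812) = 22.1%.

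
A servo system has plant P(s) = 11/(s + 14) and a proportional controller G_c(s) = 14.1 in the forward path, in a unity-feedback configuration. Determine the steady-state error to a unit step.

The loop is type 0. Static position error constant K_pos = G_c(0)·P(0) = 14.1·0.7857 = 11.08.
Steady-state error to a unit step: e_ss = 1/(1+K_pos) = 1/12.08 = 0.0828.

0.0828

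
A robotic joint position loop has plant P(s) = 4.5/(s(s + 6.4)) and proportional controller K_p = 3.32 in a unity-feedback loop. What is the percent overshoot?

0.969%

From 1 + K_pP(s) = 0: s² + 6.4s + 14.94 = 0 ⇒ ω_n = 3.865, ζ = 0.8279.
%OS = 100·exp(−πζ/√(1−ζ²)) = 100·exp(−π·0.8279/√0.3146) = 0.969%.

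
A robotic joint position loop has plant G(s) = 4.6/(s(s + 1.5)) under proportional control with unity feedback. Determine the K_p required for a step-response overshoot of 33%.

From %OS = 100·exp(−πζ/√(1−ζ²)) = 33%, ζ = −ln(0.33)/√(π²+ln²(0.33)) = 0.3328.
Characteristic equation s² + 1.5s + 4.6K_p = 0 gives ζ = 1.5/(2√(4.6K_p)).
Setting ζ = 0.3328: √(4.6K_p) = 1.5/(2·0.3328) = 2.254, so K_p = 5.079/4.6 = 1.1.

K_p = 1.1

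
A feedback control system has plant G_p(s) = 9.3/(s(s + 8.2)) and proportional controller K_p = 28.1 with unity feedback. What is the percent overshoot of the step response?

The closed-loop denominator s² + 8.2s + 261.3 gives ω_n = √261.3 = 16.17 and ζ = 8.2/(2ω_n) = 0.2536.
%OS = 100·exp(−πζ/√(1−ζ²)) = 100·exp(−π·0.2536/√0.9357) = 43.9%.

43.9%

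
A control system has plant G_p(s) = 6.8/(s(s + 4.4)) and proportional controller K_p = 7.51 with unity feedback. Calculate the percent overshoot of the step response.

From 1 + K_pG_p(s) = 0: s² + 4.4s + 51.07 = 0 ⇒ ω_n = 7.146, ζ = 0.3079.
%OS = 100·exp(−πζ/√(1−ζ²)) = 100·exp(−π·0.3079/√0.9052) = 36.2%.

36.2%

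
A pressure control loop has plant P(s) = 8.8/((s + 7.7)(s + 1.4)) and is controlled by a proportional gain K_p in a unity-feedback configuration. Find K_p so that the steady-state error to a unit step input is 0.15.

K_p = 6.94

Steady-state error for a unit step on this type-0 loop is 1/(1 + K_p·P(0)).
P(0) = 0.8163. Require 1/(1 + K_p·0.8163) = 0.15, so 1 + 0.8163·K_p = 6.667.
K_p = (6.667 − 1)/0.8163 = 6.94.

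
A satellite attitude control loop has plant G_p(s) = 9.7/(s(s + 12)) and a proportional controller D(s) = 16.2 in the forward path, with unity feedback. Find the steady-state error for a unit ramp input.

The loop has one pole at the origin (type 1). Velocity error constant K_v = lim_{s→0} s·D(s)G_p(s) = 16.2·9.7/12 = 13.09.
Steady-state error to a unit ramp: e_ss = 1/K_v = 0.0764.

0.0764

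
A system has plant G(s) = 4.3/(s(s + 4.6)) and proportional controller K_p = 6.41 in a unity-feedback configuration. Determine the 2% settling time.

T_s ≈ 1.74 s

Closed-loop characteristic equation: s² + 4.6s + 27.56 = 0, so ω_n = 5.25 rad/s and ζ = 4.6/(2·5.25) = 0.4381.
2% settling time T_s ≈ 4/(ζω_n) = 4/2.3 = 1.74 s.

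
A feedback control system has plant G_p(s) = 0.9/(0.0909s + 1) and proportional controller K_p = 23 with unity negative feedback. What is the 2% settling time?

T_s ≈ 0.0168 s

Closed loop: T(s) = K_p·G_p/(1+K_p·G_p) = 20.7/(0.0909s + 1 + 20.7), with pole at s = −(1 + 20.7)/0.0909 = −238.7.
τ = 1/238.7 = 0.004189 s, so 2% settling time ≈ 4τ = 0.0168 s.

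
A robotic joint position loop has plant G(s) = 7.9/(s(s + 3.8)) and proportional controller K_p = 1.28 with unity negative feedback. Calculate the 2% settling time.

The closed-loop denominator s² + 3.8s + 10.11 gives ω_n = √10.11 = 3.18 and ζ = 3.8/(2ω_n) = 0.5975.
2% settling time T_s ≈ 4/(ζω_n) = 4/1.9 = 2.11 s.

T_s ≈ 2.11 s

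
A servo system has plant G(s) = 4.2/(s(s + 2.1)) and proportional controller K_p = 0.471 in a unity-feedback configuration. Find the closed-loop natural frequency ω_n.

ω_n = 1.41 rad/s

1 + K_p·G(s) = 0 gives s² + 2.1s + 1.978 = 0.
Matching s² + 2ζω_n s + ω_n²: ω_n = √1.978 = 1.406 rad/s and 2ζω_n = 2.1, so ζ = 2.1/(2·1.406) = 0.747.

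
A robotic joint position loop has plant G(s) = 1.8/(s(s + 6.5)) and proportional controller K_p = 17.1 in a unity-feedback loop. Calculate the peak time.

Closed-loop characteristic equation: s² + 6.5s + 30.78 = 0, so ω_n = 5.548 rad/s and ζ = 6.5/(2·5.548) = 0.5858.
Damped frequency ω_d = ω_n√(1−ζ²) = 4.496 rad/s, so peak time T_p = π/ω_d = 0.699 s.

T_p = 0.699 s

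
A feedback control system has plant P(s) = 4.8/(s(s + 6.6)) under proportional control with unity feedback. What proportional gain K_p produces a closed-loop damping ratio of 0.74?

K_p = 4.14

Closed-loop characteristic equation: s² + 6.6s + K_p·4.8 = 0.
So ω_n = √(4.8K_p) and 2ζω_n = 6.6, giving ζ = 6.6/(2√(4.8K_p)).
Setting ζ = 0.74: √(4.8K_p) = 6.6/(2·0.74) = 4.459, so K_p = 19.89/4.8 = 4.14.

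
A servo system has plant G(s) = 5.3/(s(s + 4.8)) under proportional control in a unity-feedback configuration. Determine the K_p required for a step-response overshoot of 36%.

K_p = 11.4

From %OS = 100·exp(−πζ/√(1−ζ²)) = 36%, ζ = −ln(0.36)/√(π²+ln²(0.36)) = 0.3093.
Characteristic equation s² + 4.8s + 5.3K_p = 0 gives ζ = 4.8/(2√(5.3K_p)).
Setting ζ = 0.3093: √(5.3K_p) = 4.8/(2·0.3093) = 7.76, so K_p = 60.22/5.3 = 11.4.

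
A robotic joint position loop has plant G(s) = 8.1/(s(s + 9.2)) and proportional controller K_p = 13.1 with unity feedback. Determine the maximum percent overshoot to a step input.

Closed-loop characteristic equation: s² + 9.2s + 106.1 = 0, so ω_n = 10.3 rad/s and ζ = 9.2/(2·10.3) = 0.4466.
%OS = 100·exp(−πζ/√(1−ζ²)) = 100·exp(−π·0.4466/√0.8006) = 20.8%.

20.8%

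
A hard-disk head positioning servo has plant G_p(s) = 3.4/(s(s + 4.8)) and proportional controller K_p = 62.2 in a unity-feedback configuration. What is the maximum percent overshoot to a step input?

59.1%

From 1 + K_pG_p(s) = 0: s² + 4.8s + 211.5 = 0 ⇒ ω_n = 14.54, ζ = 0.165.
%OS = 100·exp(−πζ/√(1−ζ²)) = 100·exp(−π·0.165/√0.9728) = 59.1%.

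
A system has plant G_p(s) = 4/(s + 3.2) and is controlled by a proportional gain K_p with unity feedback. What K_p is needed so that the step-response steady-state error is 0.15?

K_p = 4.53

For a type-0 loop with proportional control, e_ss = 1/(1 + K_p·G_p(0)).
G_p(0) = 1.25. Require 1/(1 + K_p·1.25) = 0.15, so 1 + 1.25·K_p = 6.667.
K_p = (6.667 − 1)/1.25 = 4.53.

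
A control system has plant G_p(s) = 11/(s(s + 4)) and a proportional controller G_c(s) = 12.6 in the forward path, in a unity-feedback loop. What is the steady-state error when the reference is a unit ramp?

0.0289

The loop has one pole at the origin (type 1). Velocity error constant K_v = lim_{s→0} s·G_c(s)G_p(s) = 12.6·11/4 = 34.65.
Steady-state error to a unit ramp: e_ss = 1/K_v = 0.0289.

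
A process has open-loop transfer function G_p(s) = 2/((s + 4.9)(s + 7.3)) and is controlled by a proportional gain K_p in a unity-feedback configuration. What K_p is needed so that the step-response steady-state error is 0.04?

K_p = 429

The loop is type 0, so e_ss(step) = 1/(1 + K_pos) with K_pos = K_p·G_p(0).
G_p(0) = 0.05591. Require 1/(1 + K_p·0.05591) = 0.04, so 1 + 0.05591·K_p = 25.
K_p = (25 − 1)/0.05591 = 429.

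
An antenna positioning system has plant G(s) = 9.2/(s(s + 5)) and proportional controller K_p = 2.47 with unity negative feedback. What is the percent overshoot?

From 1 + K_pG(s) = 0: s² + 5s + 22.72 = 0 ⇒ ω_n = 4.767, ζ = 0.5244.
%OS = 100·exp(−πζ/√(1−ζ²)) = 100·exp(−π·0.5244/√0.725) = 14.4%.

14.4%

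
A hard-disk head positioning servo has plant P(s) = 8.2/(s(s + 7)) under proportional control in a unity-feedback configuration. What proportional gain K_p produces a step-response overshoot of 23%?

From %OS = 100·exp(−πζ/√(1−ζ²)) = 23%, ζ = −ln(0.23)/√(π²+ln²(0.23)) = 0.4237.
Characteristic equation s² + 7s + 8.2K_p = 0 gives ζ = 7/(2√(8.2K_p)).
Setting ζ = 0.4237: √(8.2K_p) = 7/(2·0.4237) = 8.26, so K_p = 68.22/8.2 = 8.32.

K_p = 8.32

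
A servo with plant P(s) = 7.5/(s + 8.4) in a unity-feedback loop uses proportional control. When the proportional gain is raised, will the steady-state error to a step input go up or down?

decrease

e_ss = 1/(1 + K_p·P(0)); a larger K_p raises the denominator, so e_ss decreases.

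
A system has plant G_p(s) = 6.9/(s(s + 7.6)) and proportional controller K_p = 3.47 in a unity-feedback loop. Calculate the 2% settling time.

T_s ≈ 1.05 s

From 1 + K_pG_p(s) = 0: s² + 7.6s + 23.94 = 0 ⇒ ω_n = 4.893, ζ = 0.7766.
2% settling time T_s ≈ 4/(ζω_n) = 4/3.8 = 1.05 s.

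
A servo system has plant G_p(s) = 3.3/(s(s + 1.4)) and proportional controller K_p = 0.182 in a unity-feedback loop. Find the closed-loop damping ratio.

ζ = 0.903

1 + K_p·G_p(s) = 0 gives s² + 1.4s + 0.6006 = 0.
So ω_n² = 0.6006 ⇒ ω_n = 0.775 rad/s, and ζ = 1.4/(2ω_n) = 0.903.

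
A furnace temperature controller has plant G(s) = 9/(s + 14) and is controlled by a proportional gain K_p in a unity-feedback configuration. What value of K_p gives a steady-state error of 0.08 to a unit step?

K_p = 17.9

The loop is type 0, so e_ss(step) = 1/(1 + K_pos) with K_pos = K_p·G(0).
G(0) = 0.6429. Require 1/(1 + K_p·0.6429) = 0.08, so 1 + 0.6429·K_p = 12.5.
K_p = (12.5 − 1)/0.6429 = 17.9.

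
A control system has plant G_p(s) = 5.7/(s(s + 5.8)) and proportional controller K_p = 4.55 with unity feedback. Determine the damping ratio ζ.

1 + K_p·G_p(s) = 0 gives s² + 5.8s + 25.93 = 0.
So ω_n² = 25.93 ⇒ ω_n = 5.093 rad/s, and ζ = 5.8/(2ω_n) = 0.569.

ζ = 0.569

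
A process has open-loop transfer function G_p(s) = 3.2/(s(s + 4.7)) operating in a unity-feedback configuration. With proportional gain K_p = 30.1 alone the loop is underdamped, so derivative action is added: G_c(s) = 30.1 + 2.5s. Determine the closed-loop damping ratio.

Forward path: (30.1 + 2.5s)·3.2/(s(s+4.7)). The closed-loop characteristic equation is s² + (4.7 + 3.2·2.5)s + 3.2·30.1 = 0.
That is s² + 12.7s + 96.32 = 0, so ω_n = 9.814 rad/s and ζ = 12.7/(2·9.814) = 0.647.

ζ = 0.647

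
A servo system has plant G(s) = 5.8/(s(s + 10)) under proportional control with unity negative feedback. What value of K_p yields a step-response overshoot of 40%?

From %OS = 100·exp(−πζ/√(1−ζ²)) = 40%, ζ = −ln(0.4)/√(π²+ln²(0.4)) = 0.28.
Characteristic equation s² + 10s + 5.8K_p = 0 gives ζ = 10/(2√(5.8K_p)).
Setting ζ = 0.28: √(5.8K_p) = 10/(2·0.28) = 17.86, so K_p = 318.9/5.8 = 55.

K_p = 55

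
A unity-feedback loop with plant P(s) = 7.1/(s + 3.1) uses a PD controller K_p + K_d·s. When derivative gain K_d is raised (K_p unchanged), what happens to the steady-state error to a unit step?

unchanged

K_d affects only the transient (the s-coefficient); the DC loop gain, and hence e_ss, depends only on K_p.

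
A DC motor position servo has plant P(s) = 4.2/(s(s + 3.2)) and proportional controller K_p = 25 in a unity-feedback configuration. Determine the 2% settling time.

T_s ≈ 2.5 s

The closed-loop denominator s² + 3.2s + 105 gives ω_n = √105 = 10.25 and ζ = 3.2/(2ω_n) = 0.1561.
2% settling time T_s ≈ 4/(ζω_n) = 4/1.6 = 2.5 s.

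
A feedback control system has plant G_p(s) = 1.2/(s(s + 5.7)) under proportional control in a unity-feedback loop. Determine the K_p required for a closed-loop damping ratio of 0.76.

K_p = 11.7

Closed-loop characteristic equation: s² + 5.7s + K_p·1.2 = 0.
So ω_n = √(1.2K_p) and 2ζω_n = 5.7, giving ζ = 5.7/(2√(1.2K_p)).
Setting ζ = 0.76: √(1.2K_p) = 5.7/(2·0.76) = 3.75, so K_p = 14.06/1.2 = 11.7.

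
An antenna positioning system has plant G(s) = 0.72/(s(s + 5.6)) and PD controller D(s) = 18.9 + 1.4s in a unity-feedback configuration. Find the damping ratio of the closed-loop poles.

Forward path: (18.9 + 1.4s)·0.72/(s(s+5.6)). The closed-loop characteristic equation is s² + (5.6 + 0.72·1.4)s + 0.72·18.9 = 0.
That is s² + 6.608s + 13.61 = 0, so ω_n = 3.689 rad/s and ζ = 6.608/(2·3.689) = 0.8957.

ζ = 0.896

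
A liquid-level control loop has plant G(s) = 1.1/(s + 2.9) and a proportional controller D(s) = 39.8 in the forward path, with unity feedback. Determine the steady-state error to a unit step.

0.0621

The loop is type 0. Static position error constant K_pos = D(0)·G(0) = 39.8·0.3793 = 15.1.
Steady-state error to a unit step: e_ss = 1/(1+K_pos) = 1/16.1 = 0.0621.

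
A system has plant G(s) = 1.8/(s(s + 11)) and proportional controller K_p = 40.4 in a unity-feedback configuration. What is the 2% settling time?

Closed-loop characteristic equation: s² + 11s + 72.72 = 0, so ω_n = 8.528 rad/s and ζ = 11/(2·8.528) = 0.645.
2% settling time T_s ≈ 4/(ζω_n) = 4/5.5 = 0.727 s.

T_s ≈ 0.727 s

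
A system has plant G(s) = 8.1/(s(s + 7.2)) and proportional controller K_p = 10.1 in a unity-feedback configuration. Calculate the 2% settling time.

T_s ≈ 1.11 s

Closed-loop characteristic equation: s² + 7.2s + 81.81 = 0, so ω_n = 9.045 rad/s and ζ = 7.2/(2·9.045) = 0.398.
2% settling time T_s ≈ 4/(ζω_n) = 4/3.6 = 1.11 s.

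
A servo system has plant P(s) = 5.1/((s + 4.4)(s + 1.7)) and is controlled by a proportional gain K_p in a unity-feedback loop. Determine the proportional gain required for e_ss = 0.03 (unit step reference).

The loop is type 0, so e_ss(step) = 1/(1 + K_pos) with K_pos = K_p·P(0).
P(0) = 0.6818. Require 1/(1 + K_p·0.6818) = 0.03, so 1 + 0.6818·K_p = 33.33.
K_p = (33.33 − 1)/0.6818 = 47.4.

K_p = 47.4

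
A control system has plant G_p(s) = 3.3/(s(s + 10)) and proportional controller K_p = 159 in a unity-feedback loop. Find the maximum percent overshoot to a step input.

49.5%

From 1 + K_pG_p(s) = 0: s² + 10s + 524.7 = 0 ⇒ ω_n = 22.91, ζ = 0.2183.
%OS = 100·exp(−πζ/√(1−ζ²)) = 100·exp(−π·0.2183/√0.9524) = 49.5%.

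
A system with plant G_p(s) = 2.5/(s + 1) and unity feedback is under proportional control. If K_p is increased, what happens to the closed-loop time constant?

decrease

Closed-loop pole is at s = −(1+K_p·2.5); larger K_p moves it further left, so τ = 1/(1+K_p·2.5) decreases.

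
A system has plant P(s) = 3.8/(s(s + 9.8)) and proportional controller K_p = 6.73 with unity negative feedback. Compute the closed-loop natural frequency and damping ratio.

The closed-loop denominator is s(s+9.8) + 6.73·3.8 = s² + 9.8s + 25.57.
So ω_n² = 25.57 ⇒ ω_n = 5.057 rad/s, and ζ = 9.8/(2ω_n) = 0.969.

ω_n = 5.06 rad/s, ζ = 0.969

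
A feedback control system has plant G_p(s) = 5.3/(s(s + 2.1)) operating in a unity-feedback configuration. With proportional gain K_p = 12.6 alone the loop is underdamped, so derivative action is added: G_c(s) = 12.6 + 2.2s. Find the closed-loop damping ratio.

ζ = 0.842

Forward path: (12.6 + 2.2s)·5.3/(s(s+2.1)). The closed-loop characteristic equation is s² + (2.1 + 5.3·2.2)s + 5.3·12.6 = 0.
That is s² + 13.76s + 66.78 = 0, so ω_n = 8.172 rad/s and ζ = 13.76/(2·8.172) = 0.8419.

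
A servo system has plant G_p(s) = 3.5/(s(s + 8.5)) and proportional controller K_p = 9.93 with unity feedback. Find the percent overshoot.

Closed-loop characteristic equation: s² + 8.5s + 34.75 = 0, so ω_n = 5.895 rad/s and ζ = 8.5/(2·5.895) = 0.7209.
%OS = 100·exp(−πζ/√(1−ζ²)) = 100·exp(−π·0.7209/√0.4803) = 3.81%.

3.81%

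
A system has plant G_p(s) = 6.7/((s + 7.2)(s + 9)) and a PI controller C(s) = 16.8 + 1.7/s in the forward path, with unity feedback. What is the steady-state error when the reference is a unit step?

0

The open loop C(s)G_p(s) has a pole at the origin (type 1), so the static position error constant is infinite and e_ss = 1/(1+∞) = 0.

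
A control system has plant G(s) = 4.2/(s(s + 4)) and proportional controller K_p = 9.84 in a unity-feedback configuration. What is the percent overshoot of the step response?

The closed-loop denominator s² + 4s + 41.33 gives ω_n = √41.33 = 6.429 and ζ = 4/(2ω_n) = 0.3111.
%OS = 100·exp(−πζ/√(1−ζ²)) = 100·exp(−π·0.3111/√0.9032) = 35.8%.

35.8%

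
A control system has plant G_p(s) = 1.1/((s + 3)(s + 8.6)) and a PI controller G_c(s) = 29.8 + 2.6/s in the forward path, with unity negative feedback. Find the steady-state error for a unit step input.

The open loop G_c(s)G_p(s) has a pole at the origin (type 1), so the static position error constant is infinite and e_ss = 1/(1+∞) = 0.

0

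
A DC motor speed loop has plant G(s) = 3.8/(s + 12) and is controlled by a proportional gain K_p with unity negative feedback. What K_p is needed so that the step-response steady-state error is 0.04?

Steady-state error for a unit step on this type-0 loop is 1/(1 + K_p·G(0)).
G(0) = 0.3167. Require 1/(1 + K_p·0.3167) = 0.04, so 1 + 0.3167·K_p = 25.
K_p = (25 − 1)/0.3167 = 75.8.

K_p = 75.8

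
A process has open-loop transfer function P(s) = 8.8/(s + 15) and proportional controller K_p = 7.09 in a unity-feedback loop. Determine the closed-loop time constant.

Closed-loop transfer function: T(s) = K_p·P(s)/(1 + K_p·P(s)) = 62.39/(s + 15 + 62.39) = 62.39/(s + 77.39).
Time constant τ = 1/77.39 = 0.0129 s.

τ = 0.0129 s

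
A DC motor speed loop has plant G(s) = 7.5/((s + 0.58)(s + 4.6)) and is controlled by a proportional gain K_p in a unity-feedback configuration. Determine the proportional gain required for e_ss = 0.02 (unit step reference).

The loop is type 0, so e_ss(step) = 1/(1 + K_pos) with K_pos = K_p·G(0).
G(0) = 2.811. Require 1/(1 + K_p·2.811) = 0.02, so 1 + 2.811·K_p = 50.
K_p = (50 − 1)/2.811 = 17.4.

K_p = 17.4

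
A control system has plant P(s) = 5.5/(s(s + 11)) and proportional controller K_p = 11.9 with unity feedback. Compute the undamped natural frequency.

ω_n = 8.09 rad/s

The closed-loop denominator is s(s+11) + 11.9·5.5 = s² + 11s + 65.45.
So ω_n² = 65.45 ⇒ ω_n = 8.09 rad/s, and ζ = 11/(2ω_n) = 0.68.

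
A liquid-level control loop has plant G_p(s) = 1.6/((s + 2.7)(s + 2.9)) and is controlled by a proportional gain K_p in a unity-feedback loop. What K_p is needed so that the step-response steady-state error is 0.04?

For a type-0 loop with proportional control, e_ss = 1/(1 + K_p·G_p(0)).
G_p(0) = 0.2043. Require 1/(1 + K_p·0.2043) = 0.04, so 1 + 0.2043·K_p = 25.
K_p = (25 − 1)/0.2043 = 117.

K_p = 117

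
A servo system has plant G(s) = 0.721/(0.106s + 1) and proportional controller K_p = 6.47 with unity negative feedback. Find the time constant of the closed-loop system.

τ = 0.0187 s

Closed loop: T(s) = K_p·G/(1+K_p·G) = 4.665/(0.106s + 1 + 4.665), with pole at s = −(1 + 4.665)/0.106 = −53.44.
Closed-loop time constant τ = 1/53.44 = 0.0187 s.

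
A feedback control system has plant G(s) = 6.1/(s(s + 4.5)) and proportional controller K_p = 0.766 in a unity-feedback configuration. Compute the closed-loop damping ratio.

The closed-loop denominator is s(s+4.5) + 0.766·6.1 = s² + 4.5s + 4.673.
Matching s² + 2ζω_n s + ω_n²: ω_n = √4.673 = 2.162 rad/s and 2ζω_n = 4.5, so ζ = 4.5/(2·2.162) = 1.04.

ζ = 1.04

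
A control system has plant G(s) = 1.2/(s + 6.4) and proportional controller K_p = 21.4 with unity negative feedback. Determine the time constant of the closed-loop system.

τ = 0.0312 s

Closed-loop transfer function: T(s) = K_p·G(s)/(1 + K_p·G(s)) = 25.68/(s + 6.4 + 25.68) = 25.68/(s + 32.08).
Time constant τ = 1/32.08 = 0.0312 s.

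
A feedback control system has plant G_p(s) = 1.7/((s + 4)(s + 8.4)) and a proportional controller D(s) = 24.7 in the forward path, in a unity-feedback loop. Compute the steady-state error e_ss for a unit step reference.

The loop is type 0. Static position error constant K_pos = D(0)·G_p(0) = 24.7·0.0506 = 1.25.
Steady-state error to a unit step: e_ss = 1/(1+K_pos) = 1/2.25 = 0.445.

0.445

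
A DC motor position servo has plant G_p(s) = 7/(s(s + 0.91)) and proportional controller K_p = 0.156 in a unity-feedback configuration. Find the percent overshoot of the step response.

From 1 + K_pG_p(s) = 0: s² + 0.91s + 1.092 = 0 ⇒ ω_n = 1.045, ζ = 0.4354.
%OS = 100·exp(−πζ/√(1−ζ²)) = 100·exp(−π·0.4354/√0.8104) = 21.9%.

21.9%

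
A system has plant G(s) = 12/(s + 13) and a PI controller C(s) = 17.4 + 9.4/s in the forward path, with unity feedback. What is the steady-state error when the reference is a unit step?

The open loop C(s)G(s) has a pole at the origin (type 1), so the static position error constant is infinite and e_ss = 1/(1+∞) = 0.

0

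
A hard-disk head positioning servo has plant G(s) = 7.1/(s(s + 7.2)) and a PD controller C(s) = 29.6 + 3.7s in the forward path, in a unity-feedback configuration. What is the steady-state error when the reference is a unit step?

0

The open loop C(s)G(s) has a pole at the origin (type 1), so the static position error constant is infinite and e_ss = 1/(1+∞) = 0.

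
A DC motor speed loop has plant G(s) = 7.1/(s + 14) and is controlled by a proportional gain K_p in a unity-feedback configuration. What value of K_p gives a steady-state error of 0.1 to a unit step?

Steady-state error for a unit step on this type-0 loop is 1/(1 + K_p·G(0)).
G(0) = 0.5071. Require 1/(1 + K_p·0.5071) = 0.1, so 1 + 0.5071·K_p = 10.
K_p = (10 − 1)/0.5071 = 17.7.

K_p = 17.7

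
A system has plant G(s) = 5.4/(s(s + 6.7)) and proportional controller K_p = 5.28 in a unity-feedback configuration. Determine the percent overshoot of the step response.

The closed-loop denominator s² + 6.7s + 28.51 gives ω_n = √28.51 = 5.34 and ζ = 6.7/(2ω_n) = 0.6274.
%OS = 100·exp(−πζ/√(1−ζ²)) = 100·exp(−π·0.6274/√0.6064) = 7.96%.

7.96%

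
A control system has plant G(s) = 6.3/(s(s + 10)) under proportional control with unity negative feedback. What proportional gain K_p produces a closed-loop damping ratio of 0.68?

Closed-loop characteristic equation: s² + 10s + K_p·6.3 = 0.
So ω_n = √(6.3K_p) and 2ζω_n = 10, giving ζ = 10/(2√(6.3K_p)).
Setting ζ = 0.68: √(6.3K_p) = 10/(2·0.68) = 7.353, so K_p = 54.07/6.3 = 8.58.

K_p = 8.58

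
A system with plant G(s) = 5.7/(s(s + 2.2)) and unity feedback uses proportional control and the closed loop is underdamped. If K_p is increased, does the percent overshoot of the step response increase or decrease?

increase

ζ = 2.2/(2√(5.7K_p)) decreases as K_p grows; lower damping means more overshoot.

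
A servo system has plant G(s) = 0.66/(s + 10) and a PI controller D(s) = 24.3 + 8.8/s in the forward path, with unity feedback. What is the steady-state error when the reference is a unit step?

0

The open loop D(s)G(s) has a pole at the origin (type 1), so the static position error constant is infinite and e_ss = 1/(1+∞) = 0.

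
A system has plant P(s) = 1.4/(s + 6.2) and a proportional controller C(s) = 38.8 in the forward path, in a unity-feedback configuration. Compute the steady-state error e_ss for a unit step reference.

The loop is type 0. Static position error constant K_pos = C(0)·P(0) = 38.8·0.2258 = 8.761.
Steady-state error to a unit step: e_ss = 1/(1+K_pos) = 1/9.761 = 0.102.

0.102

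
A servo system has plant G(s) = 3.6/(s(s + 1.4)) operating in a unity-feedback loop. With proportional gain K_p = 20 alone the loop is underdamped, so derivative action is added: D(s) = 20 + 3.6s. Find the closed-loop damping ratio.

ζ = 0.846

Forward path: (20 + 3.6s)·3.6/(s(s+1.4)). The closed-loop characteristic equation is s² + (1.4 + 3.6·3.6)s + 3.6·20 = 0.
That is s² + 14.36s + 72 = 0, so ω_n = 8.485 rad/s and ζ = 14.36/(2·8.485) = 0.8462.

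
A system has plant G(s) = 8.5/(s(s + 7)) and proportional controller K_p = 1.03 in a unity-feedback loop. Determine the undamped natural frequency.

1 + K_p·G(s) = 0 gives s² + 7s + 8.755 = 0.
So ω_n² = 8.755 ⇒ ω_n = 2.959 rad/s, and ζ = 7/(2ω_n) = 1.18.

ω_n = 2.96 rad/s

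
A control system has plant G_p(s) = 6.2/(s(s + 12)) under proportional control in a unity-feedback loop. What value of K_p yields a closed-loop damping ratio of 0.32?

Closed-loop characteristic equation: s² + 12s + K_p·6.2 = 0.
So ω_n = √(6.2K_p) and 2ζω_n = 12, giving ζ = 12/(2√(6.2K_p)).
Setting ζ = 0.32: √(6.2K_p) = 12/(2·0.32) = 18.75, so K_p = 351.6/6.2 = 56.7.

K_p = 56.7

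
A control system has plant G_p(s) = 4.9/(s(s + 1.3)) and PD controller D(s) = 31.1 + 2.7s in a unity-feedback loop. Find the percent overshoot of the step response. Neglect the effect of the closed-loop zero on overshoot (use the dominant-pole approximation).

10.2%

Forward path: (31.1 + 2.7s)·4.9/(s(s+1.3)). The closed-loop characteristic equation is s² + (1.3 + 4.9·2.7)s + 4.9·31.1 = 0.
That is s² + 14.53s + 152.4 = 0, so ω_n = 12.34 rad/s and ζ = 14.53/(2·12.34) = 0.5885.
%OS = 100·exp(−πζ/√(1−ζ²)) = 10.2%.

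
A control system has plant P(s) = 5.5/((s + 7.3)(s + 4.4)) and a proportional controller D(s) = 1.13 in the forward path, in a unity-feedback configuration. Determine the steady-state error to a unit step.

The loop is type 0. Static position error constant K_pos = D(0)·P(0) = 1.13·0.1712 = 0.1935.
Steady-state error to a unit step: e_ss = 1/(1+K_pos) = 1/1.193 = 0.838.

0.838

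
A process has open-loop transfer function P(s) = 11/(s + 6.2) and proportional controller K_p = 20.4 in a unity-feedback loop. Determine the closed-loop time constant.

τ = 0.00434 s

Closed-loop transfer function: T(s) = K_p·P(s)/(1 + K_p·P(s)) = 224.4/(s + 6.2 + 224.4) = 224.4/(s + 230.6).
Time constant τ = 1/230.6 = 0.00434 s.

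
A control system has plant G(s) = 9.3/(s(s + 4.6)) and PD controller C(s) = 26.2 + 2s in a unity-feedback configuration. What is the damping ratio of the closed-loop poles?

Forward path: (26.2 + 2s)·9.3/(s(s+4.6)). The closed-loop characteristic equation is s² + (4.6 + 9.3·2)s + 9.3·26.2 = 0.
That is s² + 23.2s + 243.7 = 0, so ω_n = 15.61 rad/s and ζ = 23.2/(2·15.61) = 0.7431.

ζ = 0.743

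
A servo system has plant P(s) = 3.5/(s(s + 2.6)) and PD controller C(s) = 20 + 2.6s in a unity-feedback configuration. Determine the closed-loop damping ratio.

ζ = 0.699

Forward path: (20 + 2.6s)·3.5/(s(s+2.6)). The closed-loop characteristic equation is s² + (2.6 + 3.5·2.6)s + 3.5·20 = 0.
That is s² + 11.7s + 70 = 0, so ω_n = 8.367 rad/s and ζ = 11.7/(2·8.367) = 0.6992.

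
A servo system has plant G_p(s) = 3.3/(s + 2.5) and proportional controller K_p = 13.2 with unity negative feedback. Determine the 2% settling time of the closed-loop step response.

T_s ≈ 0.0868 s

Closed-loop transfer function: T(s) = K_p·G_p(s)/(1 + K_p·G_p(s)) = 43.56/(s + 2.5 + 43.56) = 43.56/(s + 46.06).
Time constant τ = 1/46.06 = 0.02171 s, so the 2% settling time is about 4τ = 0.0868 s.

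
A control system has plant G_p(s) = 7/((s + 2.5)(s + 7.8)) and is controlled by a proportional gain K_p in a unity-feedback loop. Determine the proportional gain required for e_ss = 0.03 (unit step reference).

The loop is type 0, so e_ss(step) = 1/(1 + K_pos) with K_pos = K_p·G_p(0).
G_p(0) = 0.359. Require 1/(1 + K_p·0.359) = 0.03, so 1 + 0.359·K_p = 33.33.
K_p = (33.33 − 1)/0.359 = 90.1.

K_p = 90.1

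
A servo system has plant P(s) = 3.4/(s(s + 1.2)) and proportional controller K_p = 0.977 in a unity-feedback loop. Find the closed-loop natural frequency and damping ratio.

1 + K_p·P(s) = 0 gives s² + 1.2s + 3.322 = 0.
So ω_n² = 3.322 ⇒ ω_n = 1.823 rad/s, and ζ = 1.2/(2ω_n) = 0.329.

ω_n = 1.82 rad/s, ζ = 0.329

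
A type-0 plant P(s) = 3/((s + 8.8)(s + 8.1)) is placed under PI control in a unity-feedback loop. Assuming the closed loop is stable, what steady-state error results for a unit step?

0

The PI controller's integrator makes the forward path type 1, so e_ss to a step is zero.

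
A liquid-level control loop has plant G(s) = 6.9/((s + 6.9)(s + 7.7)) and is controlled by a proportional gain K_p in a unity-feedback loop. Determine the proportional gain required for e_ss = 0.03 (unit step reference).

K_p = 249

Steady-state error for a unit step on this type-0 loop is 1/(1 + K_p·G(0)).
G(0) = 0.1299. Require 1/(1 + K_p·0.1299) = 0.03, so 1 + 0.1299·K_p = 33.33.
K_p = (33.33 − 1)/0.1299 = 249.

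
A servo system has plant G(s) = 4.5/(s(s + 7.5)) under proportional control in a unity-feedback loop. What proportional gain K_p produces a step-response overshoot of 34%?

From %OS = 100·exp(−πζ/√(1−ζ²)) = 34%, ζ = −ln(0.34)/√(π²+ln²(0.34)) = 0.3248.
Characteristic equation s² + 7.5s + 4.5K_p = 0 gives ζ = 7.5/(2√(4.5K_p)).
Setting ζ = 0.3248: √(4.5K_p) = 7.5/(2·0.3248) = 11.55, so K_p = 133.3/4.5 = 29.6.

K_p = 29.6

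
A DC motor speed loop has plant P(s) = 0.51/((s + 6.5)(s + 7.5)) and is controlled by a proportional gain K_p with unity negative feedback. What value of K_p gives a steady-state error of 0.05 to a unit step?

The loop is type 0, so e_ss(step) = 1/(1 + K_pos) with K_pos = K_p·P(0).
P(0) = 0.01046. Require 1/(1 + K_p·0.01046) = 0.05, so 1 + 0.01046·K_p = 20.
K_p = (20 − 1)/0.01046 = 1820.

K_p = 1820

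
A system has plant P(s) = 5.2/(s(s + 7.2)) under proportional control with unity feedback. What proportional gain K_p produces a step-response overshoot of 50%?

From %OS = 100·exp(−πζ/√(1−ζ²)) = 50%, ζ = −ln(0.5)/√(π²+ln²(0.5)) = 0.2155.
Characteristic equation s² + 7.2s + 5.2K_p = 0 gives ζ = 7.2/(2√(5.2K_p)).
Setting ζ = 0.2155: √(5.2K_p) = 7.2/(2·0.2155) = 16.71, so K_p = 279.2/5.2 = 53.7.

K_p = 53.7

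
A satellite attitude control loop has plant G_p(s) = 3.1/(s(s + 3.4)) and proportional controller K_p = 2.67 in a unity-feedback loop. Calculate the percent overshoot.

Closed-loop characteristic equation: s² + 3.4s + 8.277 = 0, so ω_n = 2.877 rad/s and ζ = 3.4/(2·2.877) = 0.5909.
%OS = 100·exp(−πζ/√(1−ζ²)) = 100·exp(−π·0.5909/√0.6508) = 10%.

10%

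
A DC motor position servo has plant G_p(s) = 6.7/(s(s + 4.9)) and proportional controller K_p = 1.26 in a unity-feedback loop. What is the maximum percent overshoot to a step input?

0.724%

The closed-loop denominator s² + 4.9s + 8.442 gives ω_n = √8.442 = 2.906 and ζ = 4.9/(2ω_n) = 0.8432.
%OS = 100·exp(−πζ/√(1−ζ²)) = 100·exp(−π·0.8432/√0.289) = 0.724%.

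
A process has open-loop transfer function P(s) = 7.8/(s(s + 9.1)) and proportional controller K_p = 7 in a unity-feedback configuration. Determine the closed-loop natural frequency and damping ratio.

ω_n = 7.39 rad/s, ζ = 0.616

With unity feedback the closed-loop characteristic equation is s² + 9.1s + 7·7.8 = s² + 9.1s + 54.6 = 0.
Matching s² + 2ζω_n s + ω_n²: ω_n = √54.6 = 7.389 rad/s and 2ζω_n = 9.1, so ζ = 9.1/(2·7.389) = 0.616.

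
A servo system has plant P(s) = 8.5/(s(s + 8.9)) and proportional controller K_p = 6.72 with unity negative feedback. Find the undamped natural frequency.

ω_n = 7.56 rad/s

With unity feedback the closed-loop characteristic equation is s² + 8.9s + 6.72·8.5 = s² + 8.9s + 57.12 = 0.
So ω_n² = 57.12 ⇒ ω_n = 7.558 rad/s, and ζ = 8.9/(2ω_n) = 0.589.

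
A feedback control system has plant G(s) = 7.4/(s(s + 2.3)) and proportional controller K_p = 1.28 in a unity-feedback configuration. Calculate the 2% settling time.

T_s ≈ 3.48 s

The closed-loop denominator s² + 2.3s + 9.472 gives ω_n = √9.472 = 3.078 and ζ = 2.3/(2ω_n) = 0.3737.
2% settling time T_s ≈ 4/(ζω_n) = 4/1.15 = 3.48 s.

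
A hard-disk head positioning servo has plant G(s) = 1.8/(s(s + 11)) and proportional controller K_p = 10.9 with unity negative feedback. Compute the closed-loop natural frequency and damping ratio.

ω_n = 4.43 rad/s, ζ = 1.24

With unity feedback the closed-loop characteristic equation is s² + 11s + 10.9·1.8 = s² + 11s + 19.62 = 0.
So ω_n² = 19.62 ⇒ ω_n = 4.429 rad/s, and ζ = 11/(2ω_n) = 1.24.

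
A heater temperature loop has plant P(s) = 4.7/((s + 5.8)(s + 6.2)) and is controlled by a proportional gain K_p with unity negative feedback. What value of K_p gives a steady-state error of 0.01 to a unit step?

The loop is type 0, so e_ss(step) = 1/(1 + K_pos) with K_pos = K_p·P(0).
P(0) = 0.1307. Require 1/(1 + K_p·0.1307) = 0.01, so 1 + 0.1307·K_p = 100.
K_p = (100 − 1)/0.1307 = 757.

K_p = 757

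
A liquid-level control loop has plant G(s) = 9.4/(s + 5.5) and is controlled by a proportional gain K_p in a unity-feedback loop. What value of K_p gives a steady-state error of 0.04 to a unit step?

The loop is type 0, so e_ss(step) = 1/(1 + K_pos) with K_pos = K_p·G(0).
G(0) = 1.709. Require 1/(1 + K_p·1.709) = 0.04, so 1 + 1.709·K_p = 25.
K_p = (25 − 1)/1.709 = 14.

K_p = 14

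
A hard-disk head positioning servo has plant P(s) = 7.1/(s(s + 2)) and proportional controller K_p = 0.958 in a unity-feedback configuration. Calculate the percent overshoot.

27.1%

The closed-loop denominator s² + 2s + 6.802 gives ω_n = √6.802 = 2.608 and ζ = 2/(2ω_n) = 0.3834.
%OS = 100·exp(−πζ/√(1−ζ²)) = 100·exp(−π·0.3834/√0.853) = 27.1%.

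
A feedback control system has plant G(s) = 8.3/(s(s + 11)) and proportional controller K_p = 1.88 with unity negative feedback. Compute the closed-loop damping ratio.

ζ = 1.39

1 + K_p·G(s) = 0 gives s² + 11s + 15.6 = 0.
Matching s² + 2ζω_n s + ω_n²: ω_n = √15.6 = 3.95 rad/s and 2ζω_n = 11, so ζ = 11/(2·3.95) = 1.39.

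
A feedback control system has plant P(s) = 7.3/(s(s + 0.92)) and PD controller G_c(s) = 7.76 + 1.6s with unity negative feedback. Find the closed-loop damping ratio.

ζ = 0.837

Forward path: (7.76 + 1.6s)·7.3/(s(s+0.92)). The closed-loop characteristic equation is s² + (0.92 + 7.3·1.6)s + 7.3·7.76 = 0.
That is s² + 12.6s + 56.65 = 0, so ω_n = 7.526 rad/s and ζ = 12.6/(2·7.526) = 0.837.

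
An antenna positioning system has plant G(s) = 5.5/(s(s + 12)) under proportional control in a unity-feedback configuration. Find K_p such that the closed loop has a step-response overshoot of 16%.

From %OS = 100·exp(−πζ/√(1−ζ²)) = 16%, ζ = −ln(0.16)/√(π²+ln²(0.16)) = 0.5039.
Characteristic equation s² + 12s + 5.5K_p = 0 gives ζ = 12/(2√(5.5K_p)).
Setting ζ = 0.5039: √(5.5K_p) = 12/(2·0.5039) = 11.91, so K_p = 141.8/5.5 = 25.8.

K_p = 25.8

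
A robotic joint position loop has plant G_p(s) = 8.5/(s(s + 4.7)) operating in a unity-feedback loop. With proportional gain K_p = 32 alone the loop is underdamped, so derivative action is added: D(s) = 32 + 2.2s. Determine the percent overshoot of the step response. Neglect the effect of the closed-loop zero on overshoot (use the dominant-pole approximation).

Forward path: (32 + 2.2s)·8.5/(s(s+4.7)). The closed-loop characteristic equation is s² + (4.7 + 8.5·2.2)s + 8.5·32 = 0.
That is s² + 23.4s + 272 = 0, so ω_n = 16.49 rad/s and ζ = 23.4/(2·16.49) = 0.7094.
%OS = 100·exp(−πζ/√(1−ζ²)) = 4.23%.

4.23%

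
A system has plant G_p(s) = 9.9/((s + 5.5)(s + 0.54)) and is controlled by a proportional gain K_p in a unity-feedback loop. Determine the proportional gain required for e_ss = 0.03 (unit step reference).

K_p = 9.7

Steady-state error for a unit step on this type-0 loop is 1/(1 + K_p·G_p(0)).
G_p(0) = 3.333. Require 1/(1 + K_p·3.333) = 0.03, so 1 + 3.333·K_p = 33.33.
K_p = (33.33 − 1)/3.333 = 9.7.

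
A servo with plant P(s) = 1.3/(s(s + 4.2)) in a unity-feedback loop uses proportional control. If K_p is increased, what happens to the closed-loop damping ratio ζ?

ζ = 4.2/(2√(1.3K_p)); increasing K_p raises the denominator, so ζ falls.

decrease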